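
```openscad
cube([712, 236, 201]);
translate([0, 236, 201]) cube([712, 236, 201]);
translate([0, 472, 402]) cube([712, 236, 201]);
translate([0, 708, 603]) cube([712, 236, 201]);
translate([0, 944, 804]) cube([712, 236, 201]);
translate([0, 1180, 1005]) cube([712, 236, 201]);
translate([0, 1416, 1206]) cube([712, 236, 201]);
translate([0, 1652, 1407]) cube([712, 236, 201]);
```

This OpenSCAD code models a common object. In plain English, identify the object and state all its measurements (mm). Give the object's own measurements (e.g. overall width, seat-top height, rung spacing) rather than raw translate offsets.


A straight staircase of 8 solid steps. Each step is 712 mm wide (x), 236 mm deep (y, the going) and 201 mm tall (the rise). The first step rests on the floor; each subsequent step sits one going further in +y and one rise higher in +z, directly behind and above the previous step with no overlap.


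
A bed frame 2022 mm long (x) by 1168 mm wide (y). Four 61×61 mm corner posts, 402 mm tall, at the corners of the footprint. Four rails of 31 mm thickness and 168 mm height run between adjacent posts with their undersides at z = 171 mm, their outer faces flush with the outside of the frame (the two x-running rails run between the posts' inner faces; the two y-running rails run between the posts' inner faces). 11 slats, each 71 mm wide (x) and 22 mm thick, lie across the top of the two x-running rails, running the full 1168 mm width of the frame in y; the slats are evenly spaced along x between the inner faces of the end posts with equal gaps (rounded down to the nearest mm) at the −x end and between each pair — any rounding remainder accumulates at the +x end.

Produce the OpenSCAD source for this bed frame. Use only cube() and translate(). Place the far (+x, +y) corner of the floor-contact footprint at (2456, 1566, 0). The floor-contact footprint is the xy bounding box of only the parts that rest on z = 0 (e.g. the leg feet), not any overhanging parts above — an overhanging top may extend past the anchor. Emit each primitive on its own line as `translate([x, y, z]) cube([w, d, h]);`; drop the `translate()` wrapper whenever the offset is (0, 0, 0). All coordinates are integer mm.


translate([434, 398, 0]) cube([61, 61, 402]);
translate([434, 1505, 0]) cube([61, 61, 402]);
translate([2395, 398, 0]) cube([61, 61, 402]);
translate([2395, 1505, 0]) cube([61, 61, 402]);
translate([495, 398, 171]) cube([1900, 31, 168]);
translate([495, 1535, 171]) cube([1900, 31, 168]);
translate([434, 459, 171]) cube([31, 1046, 168]);
translate([2425, 459, 171]) cube([31, 1046, 168]);
translate([588, 398, 339]) cube([71, 1168, 22]);
translate([752, 398, 339]) cube([71, 1168, 22]);
translate([916, 398, 339]) cube([71, 1168, 22]);
translate([1080, 398, 339]) cube([71, 1168, 22]);
translate([1244, 398, 339]) cube([71, 1168, 22]);
translate([1408, 398, 339]) cube([71, 1168, 22]);
translate([1572, 398, 339]) cube([71, 1168, 22]);
translate([1736, 398, 339]) cube([71, 1168, 22]);
translate([1900, 398, 339]) cube([71, 1168, 22]);
translate([2064, 398, 339]) cube([71, 1168, 22]);
translate([2228, 398, 339]) cube([71, 1168, 22]);


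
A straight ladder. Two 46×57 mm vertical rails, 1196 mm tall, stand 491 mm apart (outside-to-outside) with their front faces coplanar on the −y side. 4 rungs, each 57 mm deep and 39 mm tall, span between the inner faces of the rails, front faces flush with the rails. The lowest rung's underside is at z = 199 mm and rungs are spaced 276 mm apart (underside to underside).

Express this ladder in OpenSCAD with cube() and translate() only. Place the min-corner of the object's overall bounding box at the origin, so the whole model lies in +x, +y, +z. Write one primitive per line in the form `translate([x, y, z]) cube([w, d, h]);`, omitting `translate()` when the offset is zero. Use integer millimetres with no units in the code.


cube([46, 57, 1196]);
translate([445, 0, 0]) cube([46, 57, 1196]);
translate([46, 0, 199]) cube([399, 57, 39]);
translate([46, 0, 475]) cube([399, 57, 39]);
translate([46, 0, 751]) cube([399, 57, 39]);
translate([46, 0, 1027]) cube([399, 57, 39]);


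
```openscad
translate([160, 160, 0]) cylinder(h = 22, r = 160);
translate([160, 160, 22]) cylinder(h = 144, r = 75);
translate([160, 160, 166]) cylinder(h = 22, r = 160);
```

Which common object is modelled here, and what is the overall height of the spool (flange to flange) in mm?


A spool. The overall height is 188 mm.

Three coaxial cylinders, large–small–large — a spool. Two 22 mm flanges and a 144 mm core give 22 + 144 + 22 = 188 mm.


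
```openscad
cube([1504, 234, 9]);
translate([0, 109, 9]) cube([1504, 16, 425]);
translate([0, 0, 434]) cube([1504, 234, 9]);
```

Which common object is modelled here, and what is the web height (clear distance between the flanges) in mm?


An I-beam. The web height is 425 mm.

Two wide flanges with a thin centred web — an I-beam. Overall 443 mm minus two 9 mm flanges gives a web of 443 − 2·9 = 425 mm.


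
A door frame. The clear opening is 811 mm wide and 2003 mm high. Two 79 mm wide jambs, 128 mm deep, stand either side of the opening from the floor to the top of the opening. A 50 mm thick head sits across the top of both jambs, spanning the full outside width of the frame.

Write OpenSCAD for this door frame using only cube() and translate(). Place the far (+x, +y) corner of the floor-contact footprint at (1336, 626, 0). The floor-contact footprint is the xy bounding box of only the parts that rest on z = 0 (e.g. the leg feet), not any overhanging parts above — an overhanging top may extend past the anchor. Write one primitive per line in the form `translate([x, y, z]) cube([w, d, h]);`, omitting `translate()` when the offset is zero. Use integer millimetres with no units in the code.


translate([367, 498, 0]) cube([79, 128, 2003]);
translate([1257, 498, 0]) cube([79, 128, 2003]);
translate([367, 498, 2003]) cube([969, 128, 50]);


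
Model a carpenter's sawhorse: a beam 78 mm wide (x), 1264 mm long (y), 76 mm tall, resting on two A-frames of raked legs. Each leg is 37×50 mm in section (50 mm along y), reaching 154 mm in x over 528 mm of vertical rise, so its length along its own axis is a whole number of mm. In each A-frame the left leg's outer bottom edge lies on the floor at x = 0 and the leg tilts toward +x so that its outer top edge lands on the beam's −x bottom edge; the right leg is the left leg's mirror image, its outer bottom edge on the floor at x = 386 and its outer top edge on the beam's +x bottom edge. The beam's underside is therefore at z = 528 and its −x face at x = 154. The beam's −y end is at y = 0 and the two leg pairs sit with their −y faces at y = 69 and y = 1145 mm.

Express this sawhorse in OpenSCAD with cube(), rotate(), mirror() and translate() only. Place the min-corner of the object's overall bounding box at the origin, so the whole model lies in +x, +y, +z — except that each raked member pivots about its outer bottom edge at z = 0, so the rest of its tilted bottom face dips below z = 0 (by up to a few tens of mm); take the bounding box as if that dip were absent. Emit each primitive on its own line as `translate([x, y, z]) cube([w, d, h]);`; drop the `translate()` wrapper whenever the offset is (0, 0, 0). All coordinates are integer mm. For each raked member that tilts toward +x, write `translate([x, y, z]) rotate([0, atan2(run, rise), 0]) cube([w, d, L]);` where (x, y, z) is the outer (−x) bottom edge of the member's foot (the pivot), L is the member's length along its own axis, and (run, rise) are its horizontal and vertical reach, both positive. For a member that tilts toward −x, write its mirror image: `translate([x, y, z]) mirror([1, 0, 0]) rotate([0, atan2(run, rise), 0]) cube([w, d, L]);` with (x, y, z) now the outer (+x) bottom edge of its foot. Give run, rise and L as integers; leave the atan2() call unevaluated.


translate([154, 0, 528]) cube([78, 1264, 76]);
translate([0, 69, 0]) rotate([0, atan2(154, 528), 0]) cube([37, 50, 550]);
translate([386, 69, 0]) mirror([1, 0, 0]) rotate([0, atan2(154, 528), 0]) cube([37, 50, 550]);
translate([0, 1145, 0]) rotate([0, atan2(154, 528), 0]) cube([37, 50, 550]);
translate([386, 1145, 0]) mirror([1, 0, 0]) rotate([0, atan2(154, 528), 0]) cube([37, 50, 550]);


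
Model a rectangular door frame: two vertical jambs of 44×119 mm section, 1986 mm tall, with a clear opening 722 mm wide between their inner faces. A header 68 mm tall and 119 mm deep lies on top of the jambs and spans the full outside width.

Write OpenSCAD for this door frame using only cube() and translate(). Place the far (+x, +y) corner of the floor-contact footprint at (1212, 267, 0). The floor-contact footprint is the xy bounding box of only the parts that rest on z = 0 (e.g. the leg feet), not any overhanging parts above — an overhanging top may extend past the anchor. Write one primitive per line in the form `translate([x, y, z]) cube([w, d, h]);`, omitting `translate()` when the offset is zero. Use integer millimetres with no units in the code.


translate([402, 148, 0]) cube([44, 119, 1986]);
translate([1168, 148, 0]) cube([44, 119, 1986]);
translate([402, 148, 1986]) cube([810, 119, 68]);


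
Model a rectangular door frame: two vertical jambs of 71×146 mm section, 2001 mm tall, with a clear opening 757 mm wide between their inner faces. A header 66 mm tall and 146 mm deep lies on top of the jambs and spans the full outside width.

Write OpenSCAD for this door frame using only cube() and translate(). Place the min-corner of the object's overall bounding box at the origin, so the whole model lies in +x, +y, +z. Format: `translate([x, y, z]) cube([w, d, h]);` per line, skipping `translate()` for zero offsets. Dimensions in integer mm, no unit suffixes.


cube([71, 146, 2001]);
translate([828, 0, 0]) cube([71, 146, 2001]);
translate([0, 0, 2001]) cube([899, 146, 66]);


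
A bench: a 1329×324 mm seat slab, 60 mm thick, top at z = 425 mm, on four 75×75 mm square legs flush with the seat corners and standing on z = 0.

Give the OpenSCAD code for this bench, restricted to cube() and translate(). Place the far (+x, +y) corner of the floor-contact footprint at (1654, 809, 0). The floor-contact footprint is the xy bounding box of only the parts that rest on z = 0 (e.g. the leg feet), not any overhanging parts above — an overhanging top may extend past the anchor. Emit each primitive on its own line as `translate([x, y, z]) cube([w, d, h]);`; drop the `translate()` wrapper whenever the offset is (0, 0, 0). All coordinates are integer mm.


translate([325, 485, 365]) cube([1329, 324, 60]);
translate([325, 485, 0]) cube([75, 75, 365]);
translate([325, 734, 0]) cube([75, 75, 365]);
translate([1579, 485, 0]) cube([75, 75, 365]);
translate([1579, 734, 0]) cube([75, 75, 365]);


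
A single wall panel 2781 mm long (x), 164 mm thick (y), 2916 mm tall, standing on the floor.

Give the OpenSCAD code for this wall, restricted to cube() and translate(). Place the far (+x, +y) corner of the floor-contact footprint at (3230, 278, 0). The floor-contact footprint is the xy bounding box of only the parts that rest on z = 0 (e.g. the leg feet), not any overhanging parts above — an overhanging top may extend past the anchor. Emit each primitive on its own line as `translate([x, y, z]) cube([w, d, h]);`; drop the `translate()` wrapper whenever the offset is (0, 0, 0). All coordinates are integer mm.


translate([449, 114, 0]) cube([2781, 164, 2916]);


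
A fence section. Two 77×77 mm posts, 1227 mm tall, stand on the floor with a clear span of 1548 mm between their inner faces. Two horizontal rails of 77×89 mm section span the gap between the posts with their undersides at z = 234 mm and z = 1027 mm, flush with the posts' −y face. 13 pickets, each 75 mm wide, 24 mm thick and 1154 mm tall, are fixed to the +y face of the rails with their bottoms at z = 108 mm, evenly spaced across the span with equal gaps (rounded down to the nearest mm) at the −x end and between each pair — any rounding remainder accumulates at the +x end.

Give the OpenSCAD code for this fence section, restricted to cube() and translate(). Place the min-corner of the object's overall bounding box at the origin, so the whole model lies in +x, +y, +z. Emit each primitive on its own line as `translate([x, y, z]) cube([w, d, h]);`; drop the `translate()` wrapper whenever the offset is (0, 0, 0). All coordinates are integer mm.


cube([77, 77, 1227]);
translate([1625, 0, 0]) cube([77, 77, 1227]);
translate([77, 0, 234]) cube([1548, 77, 89]);
translate([77, 0, 1027]) cube([1548, 77, 89]);
translate([117, 77, 108]) cube([75, 24, 1154]);
translate([232, 77, 108]) cube([75, 24, 1154]);
translate([347, 77, 108]) cube([75, 24, 1154]);
translate([462, 77, 108]) cube([75, 24, 1154]);
translate([577, 77, 108]) cube([75, 24, 1154]);
translate([692, 77, 108]) cube([75, 24, 1154]);
translate([807, 77, 108]) cube([75, 24, 1154]);
translate([922, 77, 108]) cube([75, 24, 1154]);
translate([1037, 77, 108]) cube([75, 24, 1154]);
translate([1152, 77, 108]) cube([75, 24, 1154]);
translate([1267, 77, 108]) cube([75, 24, 1154]);
translate([1382, 77, 108]) cube([75, 24, 1154]);
translate([1497, 77, 108]) cube([75, 24, 1154]);


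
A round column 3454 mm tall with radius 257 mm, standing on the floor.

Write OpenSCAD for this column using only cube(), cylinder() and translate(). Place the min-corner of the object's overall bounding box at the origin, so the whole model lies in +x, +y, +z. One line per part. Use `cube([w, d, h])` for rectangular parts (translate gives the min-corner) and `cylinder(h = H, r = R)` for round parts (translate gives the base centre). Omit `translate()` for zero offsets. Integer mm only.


translate([257, 257, 0]) cylinder(h = 3454, r = 257);


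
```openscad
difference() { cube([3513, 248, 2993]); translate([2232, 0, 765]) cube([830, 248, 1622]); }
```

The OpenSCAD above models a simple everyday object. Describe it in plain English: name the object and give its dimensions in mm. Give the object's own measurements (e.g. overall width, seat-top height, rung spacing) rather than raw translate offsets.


A wall 3513 mm long (x), 248 mm thick (y), 2993 mm tall, with a rectangular window opening cut through it. The opening is 830 mm wide and 1622 mm tall; its sill is at z = 765 mm and its near (−x) edge is 2232 mm from the wall's −x end. The opening passes through the full wall thickness.


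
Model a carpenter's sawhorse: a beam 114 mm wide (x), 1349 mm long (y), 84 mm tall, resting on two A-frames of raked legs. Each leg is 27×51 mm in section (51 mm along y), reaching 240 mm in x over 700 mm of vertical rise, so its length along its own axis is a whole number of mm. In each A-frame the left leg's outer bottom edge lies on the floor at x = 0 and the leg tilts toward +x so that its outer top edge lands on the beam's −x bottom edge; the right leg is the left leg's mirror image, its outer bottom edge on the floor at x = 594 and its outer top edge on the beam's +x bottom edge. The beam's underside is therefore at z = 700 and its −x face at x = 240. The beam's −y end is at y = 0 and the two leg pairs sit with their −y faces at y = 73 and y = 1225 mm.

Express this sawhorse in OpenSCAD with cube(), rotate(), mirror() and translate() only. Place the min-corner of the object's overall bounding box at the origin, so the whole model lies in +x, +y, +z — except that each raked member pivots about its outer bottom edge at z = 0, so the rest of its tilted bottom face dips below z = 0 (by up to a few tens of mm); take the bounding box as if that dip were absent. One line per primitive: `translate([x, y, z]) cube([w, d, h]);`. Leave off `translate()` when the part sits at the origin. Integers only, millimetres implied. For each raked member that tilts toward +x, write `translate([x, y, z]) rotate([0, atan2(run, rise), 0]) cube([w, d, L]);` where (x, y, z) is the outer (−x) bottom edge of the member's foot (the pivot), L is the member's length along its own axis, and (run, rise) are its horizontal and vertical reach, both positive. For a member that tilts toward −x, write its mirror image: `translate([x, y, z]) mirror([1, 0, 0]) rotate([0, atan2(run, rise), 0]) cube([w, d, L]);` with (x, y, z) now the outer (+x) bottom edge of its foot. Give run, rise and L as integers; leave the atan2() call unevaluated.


translate([240, 0, 700]) cube([114, 1349, 84]);
translate([0, 73, 0]) rotate([0, atan2(240, 700), 0]) cube([27, 51, 740]);
translate([594, 73, 0]) mirror([1, 0, 0]) rotate([0, atan2(240, 700), 0]) cube([27, 51, 740]);
translate([0, 1225, 0]) rotate([0, atan2(240, 700), 0]) cube([27, 51, 740]);
translate([594, 1225, 0]) mirror([1, 0, 0]) rotate([0, atan2(240, 700), 0]) cube([27, 51, 740]);


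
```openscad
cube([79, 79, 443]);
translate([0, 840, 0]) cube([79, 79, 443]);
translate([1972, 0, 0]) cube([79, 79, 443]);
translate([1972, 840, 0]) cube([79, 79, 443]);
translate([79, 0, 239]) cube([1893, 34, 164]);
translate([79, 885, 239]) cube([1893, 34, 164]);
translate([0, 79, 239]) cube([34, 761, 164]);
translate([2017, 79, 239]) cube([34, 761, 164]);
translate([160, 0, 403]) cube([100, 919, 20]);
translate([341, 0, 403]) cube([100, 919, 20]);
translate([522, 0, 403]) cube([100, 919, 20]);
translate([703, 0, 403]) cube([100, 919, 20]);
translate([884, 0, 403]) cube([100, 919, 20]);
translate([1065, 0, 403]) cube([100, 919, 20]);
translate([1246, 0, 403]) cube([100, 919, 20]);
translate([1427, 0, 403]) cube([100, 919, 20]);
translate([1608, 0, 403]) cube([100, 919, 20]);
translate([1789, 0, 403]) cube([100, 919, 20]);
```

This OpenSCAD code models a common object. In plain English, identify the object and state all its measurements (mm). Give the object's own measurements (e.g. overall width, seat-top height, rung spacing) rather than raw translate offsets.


A bed frame 2051 mm long (x) by 919 mm wide (y). Four 79×79 mm corner posts, 443 mm tall, at the corners of the footprint. Four rails of 34 mm thickness and 164 mm height run between adjacent posts with their undersides at z = 239 mm, their outer faces flush with the outside of the frame (the two x-running rails run between the posts' inner faces; the two y-running rails run between the posts' inner faces). 10 slats, each 100 mm wide (x) and 20 mm thick, lie across the top of the two x-running rails, running the full 919 mm width of the frame in y; along x they sit between the end posts with a 81 mm gap after the −x posts and between neighbouring slats, leaving 83 mm before the +x posts.


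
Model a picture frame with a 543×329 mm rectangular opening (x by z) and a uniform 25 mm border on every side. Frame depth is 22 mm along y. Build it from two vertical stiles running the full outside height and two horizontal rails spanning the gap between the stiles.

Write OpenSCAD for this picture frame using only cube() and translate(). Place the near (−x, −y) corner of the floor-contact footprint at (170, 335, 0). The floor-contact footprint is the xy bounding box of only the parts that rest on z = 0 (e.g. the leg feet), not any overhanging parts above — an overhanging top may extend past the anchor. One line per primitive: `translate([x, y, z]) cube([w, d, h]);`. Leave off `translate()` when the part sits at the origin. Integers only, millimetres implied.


translate([170, 335, 0]) cube([25, 22, 379]);
translate([738, 335, 0]) cube([25, 22, 379]);
translate([195, 335, 0]) cube([543, 22, 25]);
translate([195, 335, 354]) cube([543, 22, 25]);


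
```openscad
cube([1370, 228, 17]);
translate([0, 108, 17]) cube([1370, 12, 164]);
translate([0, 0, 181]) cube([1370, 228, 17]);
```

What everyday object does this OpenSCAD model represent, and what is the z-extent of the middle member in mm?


An I-beam. The web height is 164 mm.

Two wide flanges with a thin centred web — an I-beam. Overall 198 mm minus two 17 mm flanges gives a web of 198 − 2·17 = 164 mm.


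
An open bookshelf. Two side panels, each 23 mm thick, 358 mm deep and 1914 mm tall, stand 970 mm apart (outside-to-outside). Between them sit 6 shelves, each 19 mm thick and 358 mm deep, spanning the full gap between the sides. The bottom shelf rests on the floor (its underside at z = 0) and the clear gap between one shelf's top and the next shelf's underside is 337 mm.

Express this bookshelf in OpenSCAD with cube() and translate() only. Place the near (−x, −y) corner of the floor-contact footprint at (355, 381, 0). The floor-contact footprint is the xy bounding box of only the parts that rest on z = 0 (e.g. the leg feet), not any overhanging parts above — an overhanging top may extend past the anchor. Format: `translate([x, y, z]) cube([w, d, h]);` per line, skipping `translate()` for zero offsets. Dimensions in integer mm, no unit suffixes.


translate([355, 381, 0]) cube([23, 358, 1914]);
translate([1302, 381, 0]) cube([23, 358, 1914]);
translate([378, 381, 0]) cube([924, 358, 19]);
translate([378, 381, 356]) cube([924, 358, 19]);
translate([378, 381, 712]) cube([924, 358, 19]);
translate([378, 381, 1068]) cube([924, 358, 19]);
translate([378, 381, 1424]) cube([924, 358, 19]);
translate([378, 381, 1780]) cube([924, 358, 19]);


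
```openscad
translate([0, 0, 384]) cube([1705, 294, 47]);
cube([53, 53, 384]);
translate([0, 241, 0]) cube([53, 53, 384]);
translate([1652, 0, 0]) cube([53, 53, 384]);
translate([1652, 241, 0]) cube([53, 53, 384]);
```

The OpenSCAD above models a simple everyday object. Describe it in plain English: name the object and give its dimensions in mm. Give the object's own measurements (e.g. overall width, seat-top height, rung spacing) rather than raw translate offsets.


A long wooden bench with a 1705 mm (x) × 294 mm (y) seat, 47 mm thick, its top surface 431 mm above the floor. Four 53 mm square legs at the seat corners, flush with the edges, run from z = 0 to the seat underside.


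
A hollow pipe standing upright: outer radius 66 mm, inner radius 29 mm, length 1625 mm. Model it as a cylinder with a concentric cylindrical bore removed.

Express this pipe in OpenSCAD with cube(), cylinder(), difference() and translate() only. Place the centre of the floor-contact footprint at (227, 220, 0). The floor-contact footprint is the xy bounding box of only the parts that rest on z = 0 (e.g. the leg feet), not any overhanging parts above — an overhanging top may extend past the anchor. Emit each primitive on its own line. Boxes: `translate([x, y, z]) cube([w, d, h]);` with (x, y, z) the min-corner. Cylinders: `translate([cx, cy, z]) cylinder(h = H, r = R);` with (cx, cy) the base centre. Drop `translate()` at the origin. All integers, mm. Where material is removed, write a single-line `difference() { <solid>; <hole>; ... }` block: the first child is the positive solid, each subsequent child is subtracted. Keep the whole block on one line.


difference() { translate([227, 220, 0]) cylinder(h = 1625, r = 66); translate([227, 220, 0]) cylinder(h = 1625, r = 29); }


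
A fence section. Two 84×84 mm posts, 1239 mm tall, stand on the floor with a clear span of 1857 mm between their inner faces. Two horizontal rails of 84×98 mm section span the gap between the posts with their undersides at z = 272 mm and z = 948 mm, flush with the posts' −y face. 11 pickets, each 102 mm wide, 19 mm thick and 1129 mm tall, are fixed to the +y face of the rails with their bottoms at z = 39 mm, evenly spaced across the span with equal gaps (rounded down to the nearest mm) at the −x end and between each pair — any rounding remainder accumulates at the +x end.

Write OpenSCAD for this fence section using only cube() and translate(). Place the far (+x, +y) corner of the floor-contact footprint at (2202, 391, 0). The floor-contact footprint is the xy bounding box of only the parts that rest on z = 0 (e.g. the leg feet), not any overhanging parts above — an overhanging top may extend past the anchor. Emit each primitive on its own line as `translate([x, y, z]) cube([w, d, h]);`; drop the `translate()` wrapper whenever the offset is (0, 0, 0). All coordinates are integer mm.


translate([177, 307, 0]) cube([84, 84, 1239]);
translate([2118, 307, 0]) cube([84, 84, 1239]);
translate([261, 307, 272]) cube([1857, 84, 98]);
translate([261, 307, 948]) cube([1857, 84, 98]);
translate([322, 391, 39]) cube([102, 19, 1129]);
translate([485, 391, 39]) cube([102, 19, 1129]);
translate([648, 391, 39]) cube([102, 19, 1129]);
translate([811, 391, 39]) cube([102, 19, 1129]);
translate([974, 391, 39]) cube([102, 19, 1129]);
translate([1137, 391, 39]) cube([102, 19, 1129]);
translate([1300, 391, 39]) cube([102, 19, 1129]);
translate([1463, 391, 39]) cube([102, 19, 1129]);
translate([1626, 391, 39]) cube([102, 19, 1129]);
translate([1789, 391, 39]) cube([102, 19, 1129]);
translate([1952, 391, 39]) cube([102, 19, 1129]);


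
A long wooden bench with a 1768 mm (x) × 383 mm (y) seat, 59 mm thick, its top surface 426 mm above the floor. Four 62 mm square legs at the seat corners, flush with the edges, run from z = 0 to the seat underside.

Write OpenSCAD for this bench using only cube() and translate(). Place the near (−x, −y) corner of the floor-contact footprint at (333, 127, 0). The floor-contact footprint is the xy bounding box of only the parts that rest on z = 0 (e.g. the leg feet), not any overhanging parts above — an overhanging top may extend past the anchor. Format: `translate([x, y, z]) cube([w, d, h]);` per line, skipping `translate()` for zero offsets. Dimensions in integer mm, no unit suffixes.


translate([333, 127, 367]) cube([1768, 383, 59]);
translate([333, 127, 0]) cube([62, 62, 367]);
translate([333, 448, 0]) cube([62, 62, 367]);
translate([2039, 127, 0]) cube([62, 62, 367]);
translate([2039, 448, 0]) cube([62, 62, 367]);


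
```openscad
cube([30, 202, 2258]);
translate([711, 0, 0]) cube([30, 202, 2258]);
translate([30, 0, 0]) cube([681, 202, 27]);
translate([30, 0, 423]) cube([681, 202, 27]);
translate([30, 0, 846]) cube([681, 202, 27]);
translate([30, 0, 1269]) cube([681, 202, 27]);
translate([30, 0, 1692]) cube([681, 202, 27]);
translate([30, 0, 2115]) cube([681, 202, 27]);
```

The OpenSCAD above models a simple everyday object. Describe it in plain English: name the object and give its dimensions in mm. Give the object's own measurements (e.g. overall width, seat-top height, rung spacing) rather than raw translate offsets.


An open bookshelf. Two side panels, each 30 mm thick, 202 mm deep and 2258 mm tall, stand 741 mm apart (outside-to-outside). Between them sit 6 shelves, each 27 mm thick and 202 mm deep, spanning the full gap between the sides. The bottom shelf rests on the floor (its underside at z = 0) and the clear gap between one shelf's top and the next shelf's underside is 396 mm.


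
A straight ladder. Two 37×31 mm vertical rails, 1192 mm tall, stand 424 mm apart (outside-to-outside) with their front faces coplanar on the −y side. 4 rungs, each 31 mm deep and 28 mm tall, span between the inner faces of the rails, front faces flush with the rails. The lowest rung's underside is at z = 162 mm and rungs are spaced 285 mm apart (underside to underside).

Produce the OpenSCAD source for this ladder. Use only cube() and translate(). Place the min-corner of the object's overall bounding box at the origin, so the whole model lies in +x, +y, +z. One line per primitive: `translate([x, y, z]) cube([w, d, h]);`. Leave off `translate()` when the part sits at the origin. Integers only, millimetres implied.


cube([37, 31, 1192]);
translate([387, 0, 0]) cube([37, 31, 1192]);
translate([37, 0, 162]) cube([350, 31, 28]);
translate([37, 0, 447]) cube([350, 31, 28]);
translate([37, 0, 732]) cube([350, 31, 28]);
translate([37, 0, 1017]) cube([350, 31, 28]);


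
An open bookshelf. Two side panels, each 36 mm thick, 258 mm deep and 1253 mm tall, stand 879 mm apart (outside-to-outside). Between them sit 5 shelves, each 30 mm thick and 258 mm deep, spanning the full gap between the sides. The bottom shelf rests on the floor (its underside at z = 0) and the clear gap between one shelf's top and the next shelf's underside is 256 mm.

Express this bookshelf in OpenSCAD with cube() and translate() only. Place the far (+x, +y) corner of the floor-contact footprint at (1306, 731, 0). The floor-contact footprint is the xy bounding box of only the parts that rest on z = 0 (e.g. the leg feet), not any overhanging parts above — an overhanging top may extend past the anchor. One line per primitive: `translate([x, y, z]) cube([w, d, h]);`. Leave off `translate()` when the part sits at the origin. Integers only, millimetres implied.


translate([427, 473, 0]) cube([36, 258, 1253]);
translate([1270, 473, 0]) cube([36, 258, 1253]);
translate([463, 473, 0]) cube([807, 258, 30]);
translate([463, 473, 286]) cube([807, 258, 30]);
translate([463, 473, 572]) cube([807, 258, 30]);
translate([463, 473, 858]) cube([807, 258, 30]);
translate([463, 473, 1144]) cube([807, 258, 30]);


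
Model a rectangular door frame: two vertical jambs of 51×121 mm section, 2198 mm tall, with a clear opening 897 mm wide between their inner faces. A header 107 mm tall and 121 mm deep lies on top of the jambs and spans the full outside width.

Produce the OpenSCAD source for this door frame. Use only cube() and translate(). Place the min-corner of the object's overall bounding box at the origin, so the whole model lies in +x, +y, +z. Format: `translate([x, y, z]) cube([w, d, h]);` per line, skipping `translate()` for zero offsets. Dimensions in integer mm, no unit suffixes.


cube([51, 121, 2198]);
translate([948, 0, 0]) cube([51, 121, 2198]);
translate([0, 0, 2198]) cube([999, 121, 107]);


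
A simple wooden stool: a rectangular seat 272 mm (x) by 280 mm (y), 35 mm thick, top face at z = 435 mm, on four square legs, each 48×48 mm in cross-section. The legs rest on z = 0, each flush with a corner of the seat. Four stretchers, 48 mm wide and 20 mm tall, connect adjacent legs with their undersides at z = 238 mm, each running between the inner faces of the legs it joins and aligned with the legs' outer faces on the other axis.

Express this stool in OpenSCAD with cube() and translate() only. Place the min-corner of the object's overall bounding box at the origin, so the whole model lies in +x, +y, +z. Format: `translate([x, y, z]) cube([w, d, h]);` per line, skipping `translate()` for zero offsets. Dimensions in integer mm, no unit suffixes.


translate([0, 0, 400]) cube([272, 280, 35]);
cube([48, 48, 400]);
translate([224, 0, 0]) cube([48, 48, 400]);
translate([0, 232, 0]) cube([48, 48, 400]);
translate([224, 232, 0]) cube([48, 48, 400]);
translate([48, 0, 238]) cube([176, 48, 20]);
translate([48, 232, 238]) cube([176, 48, 20]);
translate([0, 48, 238]) cube([48, 184, 20]);
translate([224, 48, 238]) cube([48, 184, 20]);


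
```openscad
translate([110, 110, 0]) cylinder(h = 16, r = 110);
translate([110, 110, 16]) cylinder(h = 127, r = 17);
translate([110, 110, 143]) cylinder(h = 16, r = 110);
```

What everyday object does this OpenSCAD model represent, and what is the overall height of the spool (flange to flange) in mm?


A spool. The overall height is 159 mm.

Three coaxial cylinders, large–small–large — a spool. Two 16 mm flanges and a 127 mm core give 16 + 127 + 16 = 159 mm.


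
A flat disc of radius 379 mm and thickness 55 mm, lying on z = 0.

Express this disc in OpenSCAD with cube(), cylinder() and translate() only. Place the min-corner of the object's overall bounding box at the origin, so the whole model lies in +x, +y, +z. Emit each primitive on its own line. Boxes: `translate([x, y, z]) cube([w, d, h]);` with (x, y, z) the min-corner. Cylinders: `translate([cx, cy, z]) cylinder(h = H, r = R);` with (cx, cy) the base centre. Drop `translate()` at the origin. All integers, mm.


translate([379, 379, 0]) cylinder(h = 55, r = 379);


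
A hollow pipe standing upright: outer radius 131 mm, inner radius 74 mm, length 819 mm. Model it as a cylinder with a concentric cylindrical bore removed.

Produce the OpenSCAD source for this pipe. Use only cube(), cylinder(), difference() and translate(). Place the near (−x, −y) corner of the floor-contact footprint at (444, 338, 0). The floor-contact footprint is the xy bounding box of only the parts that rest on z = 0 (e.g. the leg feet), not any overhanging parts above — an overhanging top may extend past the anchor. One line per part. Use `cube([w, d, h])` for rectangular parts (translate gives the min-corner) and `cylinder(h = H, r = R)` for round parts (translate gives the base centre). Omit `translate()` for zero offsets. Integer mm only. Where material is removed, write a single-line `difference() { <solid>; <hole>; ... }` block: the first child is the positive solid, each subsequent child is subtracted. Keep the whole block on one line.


difference() { translate([575, 469, 0]) cylinder(h = 819, r = 131); translate([575, 469, 0]) cylinder(h = 819, r = 74); }


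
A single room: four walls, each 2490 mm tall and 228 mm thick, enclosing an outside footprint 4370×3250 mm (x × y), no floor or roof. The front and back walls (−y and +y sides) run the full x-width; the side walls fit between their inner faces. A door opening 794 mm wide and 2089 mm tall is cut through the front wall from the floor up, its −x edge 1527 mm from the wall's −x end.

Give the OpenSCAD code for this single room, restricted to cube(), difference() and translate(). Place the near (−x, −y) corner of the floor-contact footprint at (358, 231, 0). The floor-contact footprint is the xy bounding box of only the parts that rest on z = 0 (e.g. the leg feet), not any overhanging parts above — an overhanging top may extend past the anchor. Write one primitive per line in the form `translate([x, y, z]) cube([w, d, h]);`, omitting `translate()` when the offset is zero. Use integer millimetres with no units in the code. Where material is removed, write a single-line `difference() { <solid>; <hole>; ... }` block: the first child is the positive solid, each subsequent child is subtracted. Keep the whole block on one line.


difference() { translate([358, 231, 0]) cube([4370, 228, 2490]); translate([1885, 231, 0]) cube([794, 228, 2089]); }
translate([358, 3253, 0]) cube([4370, 228, 2490]);
translate([358, 459, 0]) cube([228, 2794, 2490]);
translate([4500, 459, 0]) cube([228, 2794, 2490]);


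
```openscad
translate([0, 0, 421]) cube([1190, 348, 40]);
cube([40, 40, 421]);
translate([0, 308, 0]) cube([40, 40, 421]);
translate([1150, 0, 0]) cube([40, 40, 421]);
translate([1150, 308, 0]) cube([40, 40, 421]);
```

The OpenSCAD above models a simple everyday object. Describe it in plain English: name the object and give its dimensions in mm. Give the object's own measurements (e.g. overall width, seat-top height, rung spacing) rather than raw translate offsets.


A bench: a 1190×348 mm seat slab, 40 mm thick, top at z = 461 mm, on four 40×40 mm square legs flush with the seat corners and standing on z = 0.


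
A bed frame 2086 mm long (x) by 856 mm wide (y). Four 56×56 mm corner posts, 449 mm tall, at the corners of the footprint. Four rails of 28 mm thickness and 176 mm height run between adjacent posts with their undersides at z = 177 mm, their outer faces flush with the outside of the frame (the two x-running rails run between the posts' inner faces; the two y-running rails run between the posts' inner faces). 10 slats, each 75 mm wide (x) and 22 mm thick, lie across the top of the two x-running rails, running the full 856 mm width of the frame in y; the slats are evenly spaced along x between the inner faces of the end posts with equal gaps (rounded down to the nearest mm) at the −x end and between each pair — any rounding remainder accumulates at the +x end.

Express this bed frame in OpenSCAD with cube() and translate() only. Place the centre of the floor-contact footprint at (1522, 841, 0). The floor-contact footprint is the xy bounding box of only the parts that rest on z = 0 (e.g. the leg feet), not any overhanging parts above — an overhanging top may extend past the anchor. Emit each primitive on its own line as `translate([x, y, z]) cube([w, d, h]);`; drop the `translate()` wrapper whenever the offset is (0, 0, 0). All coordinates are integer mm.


// slat z = rail_z + rail_h = 177 + 176 = 353
// slat gap = ⌊(1974 − 10·75) / 11⌋ = 111
translate([479, 413, 0]) cube([56, 56, 449]);
translate([479, 1213, 0]) cube([56, 56, 449]);
translate([2509, 413, 0]) cube([56, 56, 449]);
translate([2509, 1213, 0]) cube([56, 56, 449]);
translate([535, 413, 177]) cube([1974, 28, 176]);
translate([535, 1241, 177]) cube([1974, 28, 176]);
translate([479, 469, 177]) cube([28, 744, 176]);
translate([2537, 469, 177]) cube([28, 744, 176]);
translate([646, 413, 353]) cube([75, 856, 22]);
translate([832, 413, 353]) cube([75, 856, 22]);
translate([1018, 413, 353]) cube([75, 856, 22]);
translate([1204, 413, 353]) cube([75, 856, 22]);
translate([1390, 413, 353]) cube([75, 856, 22]);
translate([1576, 413, 353]) cube([75, 856, 22]);
translate([1762, 413, 353]) cube([75, 856, 22]);
translate([1948, 413, 353]) cube([75, 856, 22]);
translate([2134, 413, 353]) cube([75, 856, 22]);
translate([2320, 413, 353]) cube([75, 856, 22]);


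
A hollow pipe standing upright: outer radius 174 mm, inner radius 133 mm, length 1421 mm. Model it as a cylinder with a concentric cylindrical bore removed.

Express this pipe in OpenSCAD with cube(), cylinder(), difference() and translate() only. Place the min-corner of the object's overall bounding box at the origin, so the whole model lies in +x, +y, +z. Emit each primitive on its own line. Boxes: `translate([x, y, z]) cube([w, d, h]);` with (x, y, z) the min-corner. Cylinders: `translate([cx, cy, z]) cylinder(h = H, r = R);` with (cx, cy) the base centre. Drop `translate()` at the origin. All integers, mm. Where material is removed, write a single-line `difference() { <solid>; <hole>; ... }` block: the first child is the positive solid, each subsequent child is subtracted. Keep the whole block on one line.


difference() { translate([174, 174, 0]) cylinder(h = 1421, r = 174); translate([174, 174, 0]) cylinder(h = 1421, r = 133); }


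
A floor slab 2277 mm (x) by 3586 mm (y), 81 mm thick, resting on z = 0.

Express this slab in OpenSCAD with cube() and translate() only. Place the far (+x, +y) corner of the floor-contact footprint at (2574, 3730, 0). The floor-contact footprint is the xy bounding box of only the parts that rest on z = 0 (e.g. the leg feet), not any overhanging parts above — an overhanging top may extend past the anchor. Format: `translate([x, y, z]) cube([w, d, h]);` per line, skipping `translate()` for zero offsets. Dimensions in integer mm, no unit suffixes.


translate([297, 144, 0]) cube([2277, 3586, 81]);


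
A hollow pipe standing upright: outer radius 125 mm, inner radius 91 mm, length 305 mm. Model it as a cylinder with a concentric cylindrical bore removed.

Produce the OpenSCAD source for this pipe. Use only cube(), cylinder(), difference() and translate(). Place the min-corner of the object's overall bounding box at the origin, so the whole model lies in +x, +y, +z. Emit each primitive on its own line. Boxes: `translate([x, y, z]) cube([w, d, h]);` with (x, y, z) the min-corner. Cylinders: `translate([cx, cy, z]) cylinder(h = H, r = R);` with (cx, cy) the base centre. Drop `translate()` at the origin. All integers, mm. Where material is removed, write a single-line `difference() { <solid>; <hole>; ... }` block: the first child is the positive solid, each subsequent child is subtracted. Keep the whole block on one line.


difference() { translate([125, 125, 0]) cylinder(h = 305, r = 125); translate([125, 125, 0]) cylinder(h = 305, r = 91); }


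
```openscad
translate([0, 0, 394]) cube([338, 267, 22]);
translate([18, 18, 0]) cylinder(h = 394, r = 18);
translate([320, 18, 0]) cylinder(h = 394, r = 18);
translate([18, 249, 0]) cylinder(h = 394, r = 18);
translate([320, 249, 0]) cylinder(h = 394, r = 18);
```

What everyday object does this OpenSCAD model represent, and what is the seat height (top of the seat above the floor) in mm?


A stool. The seat height is 416 mm.

A 338×267×22 slab at z = 394 on four corner cylinders — a stool. The seat top is 394 + 22 = 416 mm.
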